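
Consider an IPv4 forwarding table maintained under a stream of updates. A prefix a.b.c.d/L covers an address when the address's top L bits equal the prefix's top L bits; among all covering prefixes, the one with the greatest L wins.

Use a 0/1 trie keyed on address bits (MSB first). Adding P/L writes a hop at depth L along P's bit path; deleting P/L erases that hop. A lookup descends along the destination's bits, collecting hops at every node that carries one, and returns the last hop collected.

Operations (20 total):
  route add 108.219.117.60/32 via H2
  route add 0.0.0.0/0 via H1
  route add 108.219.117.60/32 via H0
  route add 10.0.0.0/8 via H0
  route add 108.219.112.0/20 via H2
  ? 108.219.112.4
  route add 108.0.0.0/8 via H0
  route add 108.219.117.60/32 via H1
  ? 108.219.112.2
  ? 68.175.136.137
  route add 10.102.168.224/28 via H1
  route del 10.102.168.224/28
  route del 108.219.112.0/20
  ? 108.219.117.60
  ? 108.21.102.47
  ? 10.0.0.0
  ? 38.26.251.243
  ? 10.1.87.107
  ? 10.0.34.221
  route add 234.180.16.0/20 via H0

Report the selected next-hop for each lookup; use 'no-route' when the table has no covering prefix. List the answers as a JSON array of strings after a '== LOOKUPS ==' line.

Process each operation:
  + 108.219.117.60/32 (H2) depth=32
  + 0.0.0.0/0 (H1) depth=0
  + 108.219.117.60/32 (H0) depth=32
  + 10.0.0.0/8 (H0) depth=8
  + 108.219.112.0/20 (H2) depth=20
  lookup 108.219.112.4: bits 011011001101101101110 walk d0:H1→d1:-→d2:-→d3:-→d4:-→d5:-→d6:-→d7:-→d8:-→d9:-→d10:-→d11:-→d12:-→d13:-→d14:-→d15:-→d16:-→d17:-→d18:-→d19:-→d20:H2→d21:- -> H2
  + 108.0.0.0/8 (H0) depth=8
  + 108.219.117.60/32 (H1) depth=32
  lookup 108.219.112.2: bits 011011001101101101110 walk d0:H1→d1:-→d2:-→d3:-→d4:-→d5:-→d6:-→d7:-→d8:H0→d9:-→d10:-→d11:-→d12:-→d13:-→d14:-→d15:-→d16:-→d17:-→d18:-→d19:-→d20:H2→d21:- -> H2
  lookup 68.175.136.137: bits 01 walk d0:H1→d1:-→d2:- -> H1
  + 10.102.168.224/28 (H1) depth=28
  del 10.102.168.224/28 (clear depth 28)
  del 108.219.112.0/20 (clear depth 20)
  lookup 108.219.117.60: bits 01101100110110110111010100111100 walk d0:H1→d1:-→d2:-→d3:-→d4:-→d5:-→d6:-→d7:-→d8:H0→d9:-→d10:-→d11:-→d12:-→d13:-→d14:-→d15:-→d16:-→d17:-→d18:-→d19:-→d20:-→d21:-→d22:-→d23:-→d24:-→d25:-→d26:-→d27:-→d28:-→d29:-→d30:-→d31:-→d32:H1 -> H1
  lookup 108.21.102.47: bits 01101100 walk d0:H1→d1:-→d2:-→d3:-→d4:-→d5:-→d6:-→d7:-→d8:H0 -> H0
  lookup 10.0.0.0: bits 000010100 walk d0:H1→d1:-→d2:-→d3:-→d4:-→d5:-→d6:-→d7:-→d8:H0→d9:- -> H0
  lookup 38.26.251.243: bits 00 walk d0:H1→d1:-→d2:- -> H1
  lookup 10.1.87.107: bits 000010100 walk d0:H1→d1:-→d2:-→d3:-→d4:-→d5:-→d6:-→d7:-→d8:H0→d9:- -> H0
  lookup 10.0.34.221: bits 000010100 walk d0:H1→d1:-→d2:-→d3:-→d4:-→d5:-→d6:-→d7:-→d8:H0→d9:- -> H0
  + 234.180.16.0/20 (H0) depth=20

== LOOKUPS ==
["H2","H2","H1","H1","H0","H0","H1","H0","H0"]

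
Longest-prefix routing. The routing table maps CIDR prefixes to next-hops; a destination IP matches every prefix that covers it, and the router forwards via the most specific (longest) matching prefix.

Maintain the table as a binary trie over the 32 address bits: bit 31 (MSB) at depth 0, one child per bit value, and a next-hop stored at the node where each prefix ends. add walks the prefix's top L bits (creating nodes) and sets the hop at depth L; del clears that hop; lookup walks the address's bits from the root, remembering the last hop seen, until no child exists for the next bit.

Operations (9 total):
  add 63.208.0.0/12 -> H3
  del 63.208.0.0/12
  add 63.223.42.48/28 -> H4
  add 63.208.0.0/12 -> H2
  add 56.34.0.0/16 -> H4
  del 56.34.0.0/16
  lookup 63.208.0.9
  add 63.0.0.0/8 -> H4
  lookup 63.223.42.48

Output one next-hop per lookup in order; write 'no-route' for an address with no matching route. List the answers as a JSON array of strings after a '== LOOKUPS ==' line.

Trace:
  add 63.208.0.0/12 -> H3 at depth 12
  - 63.208.0.0/12 clear@12
  add 63.223.42.48/28 -> H4 at depth 28
  add 63.208.0.0/12 -> H2 at depth 12
  add 56.34.0.0/16 -> H4 at depth 16
  - 56.34.0.0/16 clear@16
  ? 63.208.0.9  path d0:-→d1:-→d2:-→d3:-→d4:-→d5:-→d6:-→d7:-→d8:-→d9:-→d10:-→d11:-→d12:H2  best=H2
  add 63.0.0.0/8 -> H4 at depth 8
  ? 63.223.42.48  path d0:-→d1:-→d2:-→d3:-→d4:-→d5:-→d6:-→d7:-→d8:H4→d9:-→d10:-→d11:-→d12:H2→d13:-→d14:-→d15:-→d16:-→d17:-→d18:-→d19:-→d20:-→d21:-→d22:-→d23:-→d24:-→d25:-→d26:-→d27:-→d28:H4  best=H4

== LOOKUPS ==
["H2","H4"]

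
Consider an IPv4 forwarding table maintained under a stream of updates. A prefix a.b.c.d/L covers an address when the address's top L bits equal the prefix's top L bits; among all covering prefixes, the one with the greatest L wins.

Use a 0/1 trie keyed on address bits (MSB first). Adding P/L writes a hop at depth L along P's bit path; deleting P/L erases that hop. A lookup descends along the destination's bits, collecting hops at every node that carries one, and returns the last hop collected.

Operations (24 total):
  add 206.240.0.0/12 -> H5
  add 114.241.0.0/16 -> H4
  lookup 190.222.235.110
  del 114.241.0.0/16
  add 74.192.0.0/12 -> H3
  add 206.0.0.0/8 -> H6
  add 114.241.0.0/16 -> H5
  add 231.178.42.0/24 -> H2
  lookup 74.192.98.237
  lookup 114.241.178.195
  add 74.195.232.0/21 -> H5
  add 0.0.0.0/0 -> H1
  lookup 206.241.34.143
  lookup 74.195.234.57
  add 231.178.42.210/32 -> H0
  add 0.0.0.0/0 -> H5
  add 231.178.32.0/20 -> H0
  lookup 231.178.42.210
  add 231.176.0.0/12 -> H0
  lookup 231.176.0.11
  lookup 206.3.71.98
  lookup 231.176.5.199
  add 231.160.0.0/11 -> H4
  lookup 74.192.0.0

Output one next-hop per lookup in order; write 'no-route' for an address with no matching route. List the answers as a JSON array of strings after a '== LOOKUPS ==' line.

Trace:
  add 206.240.0.0/12 -> H5 at depth 12
  add 114.241.0.0/16 -> H4 at depth 16
  lookup 190.222.235.110: bits 1 walk d0:-→d1:- -> no-route
  del 114.241.0.0/16 (clear depth 16)
  add 74.192.0.0/12 -> H3 at depth 12
  add 206.0.0.0/8 -> H6 at depth 8
  add 114.241.0.0/16 -> H5 at depth 16
  add 231.178.42.0/24 -> H2 at depth 24
  lookup 74.192.98.237: bits 010010101100 walk d0:-→d1:-→d2:-→d3:-→d4:-→d5:-→d6:-→d7:-→d8:-→d9:-→d10:-→d11:-→d12:H3 -> H3
  lookup 114.241.178.195: bits 0111001011110001 walk d0:-→d1:-→d2:-→d3:-→d4:-→d5:-→d6:-→d7:-→d8:-→d9:-→d10:-→d11:-→d12:-→d13:-→d14:-→d15:-→d16:H5 -> H5
  add 74.195.232.0/21 -> H5 at depth 21
  add 0.0.0.0/0 -> H1 at depth 0
  lookup 206.241.34.143: bits 110011101111 walk d0:H1→d1:-→d2:-→d3:-→d4:-→d5:-→d6:-→d7:-→d8:H6→d9:-→d10:-→d11:-→d12:H5 -> H5
  lookup 74.195.234.57: bits 010010101100001111101 walk d0:H1→d1:-→d2:-→d3:-→d4:-→d5:-→d6:-→d7:-→d8:-→d9:-→d10:-→d11:-→d12:H3→d13:-→d14:-→d15:-→d16:-→d17:-→d18:-→d19:-→d20:-→d21:H5 -> H5
  add 231.178.42.210/32 -> H0 at depth 32
  add 0.0.0.0/0 -> H5 at depth 0
  add 231.178.32.0/20 -> H0 at depth 20
  lookup 231.178.42.210: bits 11100111101100100010101011010010 walk d0:H5→d1:-→d2:-→d3:-→d4:-→d5:-→d6:-→d7:-→d8:-→d9:-→d10:-→d11:-→d12:-→d13:-→d14:-→d15:-→d16:-→d17:-→d18:-→d19:-→d20:H0→d21:-→d22:-→d23:-→d24:H2→d25:-→d26:-→d27:-→d28:-→d29:-→d30:-→d31:-→d32:H0 -> H0
  add 231.176.0.0/12 -> H0 at depth 12
  lookup 231.176.0.11: bits 11100111101100 walk d0:H5→d1:-→d2:-→d3:-→d4:-→d5:-→d6:-→d7:-→d8:-→d9:-→d10:-→d11:-→d12:H0→d13:-→d14:- -> H0
  lookup 206.3.71.98: bits 11001110 walk d0:H5→d1:-→d2:-→d3:-→d4:-→d5:-→d6:-→d7:-→d8:H6 -> H6
  lookup 231.176.5.199: bits 11100111101100 walk d0:H5→d1:-→d2:-→d3:-→d4:-→d5:-→d6:-→d7:-→d8:-→d9:-→d10:-→d11:-→d12:H0→d13:-→d14:- -> H0
  add 231.160.0.0/11 -> H4 at depth 11
  lookup 74.192.0.0: bits 01001010110000 walk d0:H5→d1:-→d2:-→d3:-→d4:-→d5:-→d6:-→d7:-→d8:-→d9:-→d10:-→d11:-→d12:H3→d13:-→d14:- -> H3

== LOOKUPS ==
["no-route","H3","H5","H5","H5","H0","H0","H6","H0","H3"]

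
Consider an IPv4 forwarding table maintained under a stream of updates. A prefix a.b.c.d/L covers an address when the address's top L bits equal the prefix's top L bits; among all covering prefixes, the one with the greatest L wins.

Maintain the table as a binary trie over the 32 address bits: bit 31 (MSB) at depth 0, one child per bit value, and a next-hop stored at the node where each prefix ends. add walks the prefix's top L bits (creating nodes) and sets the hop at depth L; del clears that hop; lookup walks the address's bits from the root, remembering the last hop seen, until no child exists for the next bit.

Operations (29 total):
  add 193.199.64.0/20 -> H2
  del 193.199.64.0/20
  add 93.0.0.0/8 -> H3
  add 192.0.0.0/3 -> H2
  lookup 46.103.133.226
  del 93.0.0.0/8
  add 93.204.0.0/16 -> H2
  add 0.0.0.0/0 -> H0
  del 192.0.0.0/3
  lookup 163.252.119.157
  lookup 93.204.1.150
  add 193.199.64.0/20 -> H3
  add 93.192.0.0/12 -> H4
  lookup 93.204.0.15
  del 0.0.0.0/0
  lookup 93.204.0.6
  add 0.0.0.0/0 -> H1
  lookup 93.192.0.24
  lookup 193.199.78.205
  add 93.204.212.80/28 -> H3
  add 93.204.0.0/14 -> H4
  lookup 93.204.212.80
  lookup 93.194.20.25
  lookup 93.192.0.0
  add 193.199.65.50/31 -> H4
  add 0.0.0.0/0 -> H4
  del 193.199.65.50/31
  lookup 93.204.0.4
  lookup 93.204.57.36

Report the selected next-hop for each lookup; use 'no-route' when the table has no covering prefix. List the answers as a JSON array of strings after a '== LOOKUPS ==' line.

Trace:
  + 193.199.64.0/20 (H2) depth=20
  - 193.199.64.0/20 clear@20
  + 93.0.0.0/8 (H3) depth=8
  + 192.0.0.0/3 (H2) depth=3
  ? 46.103.133.226  path d0:-→d1:-  best=no-route
  - 93.0.0.0/8 clear@8
  + 93.204.0.0/16 (H2) depth=16
  + 0.0.0.0/0 (H0) depth=0
  - 192.0.0.0/3 clear@3
  ? 163.252.119.157  path d0:H0→d1:-  best=H0
  ? 93.204.1.150  path d0:H0→d1:-→d2:-→d3:-→d4:-→d5:-→d6:-→d7:-→d8:-→d9:-→d10:-→d11:-→d12:-→d13:-→d14:-→d15:-→d16:H2  best=H2
  + 193.199.64.0/20 (H3) depth=20
  + 93.192.0.0/12 (H4) depth=12
  ? 93.204.0.15  path d0:H0→d1:-→d2:-→d3:-→d4:-→d5:-→d6:-→d7:-→d8:-→d9:-→d10:-→d11:-→d12:H4→d13:-→d14:-→d15:-→d16:H2  best=H2
  - 0.0.0.0/0 clear@0
  ? 93.204.0.6  path d0:-→d1:-→d2:-→d3:-→d4:-→d5:-→d6:-→d7:-→d8:-→d9:-→d10:-→d11:-→d12:H4→d13:-→d14:-→d15:-→d16:H2  best=H2
  + 0.0.0.0/0 (H1) depth=0
  ? 93.192.0.24  path d0:H1→d1:-→d2:-→d3:-→d4:-→d5:-→d6:-→d7:-→d8:-→d9:-→d10:-→d11:-→d12:H4  best=H4
  ? 193.199.78.205  path d0:H1→d1:-→d2:-→d3:-→d4:-→d5:-→d6:-→d7:-→d8:-→d9:-→d10:-→d11:-→d12:-→d13:-→d14:-→d15:-→d16:-→d17:-→d18:-→d19:-→d20:H3  best=H3
  + 93.204.212.80/28 (H3) depth=28
  + 93.204.0.0/14 (H4) depth=14
  ? 93.204.212.80  path d0:H1→d1:-→d2:-→d3:-→d4:-→d5:-→d6:-→d7:-→d8:-→d9:-→d10:-→d11:-→d12:H4→d13:-→d14:H4→d15:-→d16:H2→d17:-→d18:-→d19:-→d20:-→d21:-→d22:-→d23:-→d24:-→d25:-→d26:-→d27:-→d28:H3  best=H3
  ? 93.194.20.25  path d0:H1→d1:-→d2:-→d3:-→d4:-→d5:-→d6:-→d7:-→d8:-→d9:-→d10:-→d11:-→d12:H4  best=H4
  ? 93.192.0.0  path d0:H1→d1:-→d2:-→d3:-→d4:-→d5:-→d6:-→d7:-→d8:-→d9:-→d10:-→d11:-→d12:H4  best=H4
  + 193.199.65.50/31 (H4) depth=31
  + 0.0.0.0/0 (H4) depth=0
  - 193.199.65.50/31 clear@31
  ? 93.204.0.4  path d0:H4→d1:-→d2:-→d3:-→d4:-→d5:-→d6:-→d7:-→d8:-→d9:-→d10:-→d11:-→d12:H4→d13:-→d14:H4→d15:-→d16:H2  best=H2
  ? 93.204.57.36  path d0:H4→d1:-→d2:-→d3:-→d4:-→d5:-→d6:-→d7:-→d8:-→d9:-→d10:-→d11:-→d12:H4→d13:-→d14:H4→d15:-→d16:H2  best=H2

== LOOKUPS ==
["no-route","H0","H2","H2","H2","H4","H3","H3","H4","H4","H2","H2"]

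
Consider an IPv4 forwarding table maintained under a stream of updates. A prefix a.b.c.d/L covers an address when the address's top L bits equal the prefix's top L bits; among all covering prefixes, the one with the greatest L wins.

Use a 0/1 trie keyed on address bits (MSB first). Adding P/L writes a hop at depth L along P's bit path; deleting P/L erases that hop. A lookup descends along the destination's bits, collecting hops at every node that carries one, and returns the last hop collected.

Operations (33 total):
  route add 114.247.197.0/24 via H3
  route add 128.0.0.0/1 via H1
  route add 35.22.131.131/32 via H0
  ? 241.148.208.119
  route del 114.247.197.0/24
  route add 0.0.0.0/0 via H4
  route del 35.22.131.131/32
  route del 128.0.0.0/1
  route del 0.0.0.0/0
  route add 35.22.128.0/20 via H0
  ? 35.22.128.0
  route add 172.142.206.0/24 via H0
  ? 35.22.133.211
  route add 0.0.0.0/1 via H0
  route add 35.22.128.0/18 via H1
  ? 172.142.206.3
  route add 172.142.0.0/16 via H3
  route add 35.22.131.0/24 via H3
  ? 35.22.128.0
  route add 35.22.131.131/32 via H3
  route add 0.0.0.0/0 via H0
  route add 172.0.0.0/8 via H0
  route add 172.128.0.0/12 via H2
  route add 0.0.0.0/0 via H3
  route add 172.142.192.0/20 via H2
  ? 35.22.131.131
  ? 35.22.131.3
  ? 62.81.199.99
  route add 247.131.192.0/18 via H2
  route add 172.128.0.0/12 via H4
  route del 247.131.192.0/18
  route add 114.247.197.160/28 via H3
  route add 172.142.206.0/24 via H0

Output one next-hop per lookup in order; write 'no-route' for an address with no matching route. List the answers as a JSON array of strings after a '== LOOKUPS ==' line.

Apply in order:
  + 114.247.197.0/24 (H3) depth=24
  + 128.0.0.0/1 (H1) depth=1
  + 35.22.131.131/32 (H0) depth=32
  lookup 241.148.208.119: bits 1 walk d0:-→d1:H1 -> H1
  - 114.247.197.0/24 clear@24
  + 0.0.0.0/0 (H4) depth=0
  - 35.22.131.131/32 clear@32
  - 128.0.0.0/1 clear@1
  - 0.0.0.0/0 clear@0
  + 35.22.128.0/20 (H0) depth=20
  lookup 35.22.128.0: bits 0010001100010110100000 walk d0:-→d1:-→d2:-→d3:-→d4:-→d5:-→d6:-→d7:-→d8:-→d9:-→d10:-→d11:-→d12:-→d13:-→d14:-→d15:-→d16:-→d17:-→d18:-→d19:-→d20:H0→d21:-→d22:- -> H0
  + 172.142.206.0/24 (H0) depth=24
  lookup 35.22.133.211: bits 001000110001011010000 walk d0:-→d1:-→d2:-→d3:-→d4:-→d5:-→d6:-→d7:-→d8:-→d9:-→d10:-→d11:-→d12:-→d13:-→d14:-→d15:-→d16:-→d17:-→d18:-→d19:-→d20:H0→d21:- -> H0
  + 0.0.0.0/1 (H0) depth=1
  + 35.22.128.0/18 (H1) depth=18
  lookup 172.142.206.3: bits 101011001000111011001110 walk d0:-→d1:-→d2:-→d3:-→d4:-→d5:-→d6:-→d7:-→d8:-→d9:-→d10:-→d11:-→d12:-→d13:-→d14:-→d15:-→d16:-→d17:-→d18:-→d19:-→d20:-→d21:-→d22:-→d23:-→d24:H0 -> H0
  + 172.142.0.0/16 (H3) depth=16
  + 35.22.131.0/24 (H3) depth=24
  lookup 35.22.128.0: bits 0010001100010110100000 walk d0:-→d1:H0→d2:-→d3:-→d4:-→d5:-→d6:-→d7:-→d8:-→d9:-→d10:-→d11:-→d12:-→d13:-→d14:-→d15:-→d16:-→d17:-→d18:H1→d19:-→d20:H0→d21:-→d22:- -> H0
  + 35.22.131.131/32 (H3) depth=32
  + 0.0.0.0/0 (H0) depth=0
  + 172.0.0.0/8 (H0) depth=8
  + 172.128.0.0/12 (H2) depth=12
  + 0.0.0.0/0 (H3) depth=0
  + 172.142.192.0/20 (H2) depth=20
  lookup 35.22.131.131: bits 00100011000101101000001110000011 walk d0:H3→d1:H0→d2:-→d3:-→d4:-→d5:-→d6:-→d7:-→d8:-→d9:-→d10:-→d11:-→d12:-→d13:-→d14:-→d15:-→d16:-→d17:-→d18:H1→d19:-→d20:H0→d21:-→d22:-→d23:-→d24:H3→d25:-→d26:-→d27:-→d28:-→d29:-→d30:-→d31:-→d32:H3 -> H3
  lookup 35.22.131.3: bits 001000110001011010000011 walk d0:H3→d1:H0→d2:-→d3:-→d4:-→d5:-→d6:-→d7:-→d8:-→d9:-→d10:-→d11:-→d12:-→d13:-→d14:-→d15:-→d16:-→d17:-→d18:H1→d19:-→d20:H0→d21:-→d22:-→d23:-→d24:H3 -> H3
  lookup 62.81.199.99: bits 001 walk d0:H3→d1:H0→d2:-→d3:- -> H0
  + 247.131.192.0/18 (H2) depth=18
  + 172.128.0.0/12 (H4) depth=12
  - 247.131.192.0/18 clear@18
  + 114.247.197.160/28 (H3) depth=28
  + 172.142.206.0/24 (H0) depth=24

== LOOKUPS ==
["H1","H0","H0","H0","H0","H3","H3","H0"]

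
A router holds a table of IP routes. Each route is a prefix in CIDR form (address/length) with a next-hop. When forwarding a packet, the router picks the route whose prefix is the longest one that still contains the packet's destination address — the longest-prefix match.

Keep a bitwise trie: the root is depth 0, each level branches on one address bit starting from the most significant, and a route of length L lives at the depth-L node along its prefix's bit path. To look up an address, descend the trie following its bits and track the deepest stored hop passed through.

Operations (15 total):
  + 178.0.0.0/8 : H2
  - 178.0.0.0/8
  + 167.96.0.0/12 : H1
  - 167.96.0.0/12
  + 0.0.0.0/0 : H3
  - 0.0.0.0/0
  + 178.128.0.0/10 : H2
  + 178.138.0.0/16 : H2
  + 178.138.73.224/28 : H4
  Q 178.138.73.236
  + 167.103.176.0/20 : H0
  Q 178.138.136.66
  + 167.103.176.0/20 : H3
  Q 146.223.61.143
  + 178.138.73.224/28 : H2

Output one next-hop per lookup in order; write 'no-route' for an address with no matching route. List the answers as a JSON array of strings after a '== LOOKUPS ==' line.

Apply in order:
  + 178.0.0.0/8 (H2) depth=8
  - 178.0.0.0/8 clear@8
  + 167.96.0.0/12 (H1) depth=12
  - 167.96.0.0/12 clear@12
  + 0.0.0.0/0 (H3) depth=0
  - 0.0.0.0/0 clear@0
  + 178.128.0.0/10 (H2) depth=10
  + 178.138.0.0/16 (H2) depth=16
  + 178.138.73.224/28 (H4) depth=28
  ? 178.138.73.236  path d0:-→d1:-→d2:-→d3:-→d4:-→d5:-→d6:-→d7:-→d8:-→d9:-→d10:H2→d11:-→d12:-→d13:-→d14:-→d15:-→d16:H2→d17:-→d18:-→d19:-→d20:-→d21:-→d22:-→d23:-→d24:-→d25:-→d26:-→d27:-→d28:H4  best=H4
  + 167.103.176.0/20 (H0) depth=20
  ? 178.138.136.66  path d0:-→d1:-→d2:-→d3:-→d4:-→d5:-→d6:-→d7:-→d8:-→d9:-→d10:H2→d11:-→d12:-→d13:-→d14:-→d15:-→d16:H2  best=H2
  + 167.103.176.0/20 (H3) depth=20
  ? 146.223.61.143  path d0:-→d1:-→d2:-  best=no-route
  + 178.138.73.224/28 (H2) depth=28

== LOOKUPS ==
["H4","H2","no-route"]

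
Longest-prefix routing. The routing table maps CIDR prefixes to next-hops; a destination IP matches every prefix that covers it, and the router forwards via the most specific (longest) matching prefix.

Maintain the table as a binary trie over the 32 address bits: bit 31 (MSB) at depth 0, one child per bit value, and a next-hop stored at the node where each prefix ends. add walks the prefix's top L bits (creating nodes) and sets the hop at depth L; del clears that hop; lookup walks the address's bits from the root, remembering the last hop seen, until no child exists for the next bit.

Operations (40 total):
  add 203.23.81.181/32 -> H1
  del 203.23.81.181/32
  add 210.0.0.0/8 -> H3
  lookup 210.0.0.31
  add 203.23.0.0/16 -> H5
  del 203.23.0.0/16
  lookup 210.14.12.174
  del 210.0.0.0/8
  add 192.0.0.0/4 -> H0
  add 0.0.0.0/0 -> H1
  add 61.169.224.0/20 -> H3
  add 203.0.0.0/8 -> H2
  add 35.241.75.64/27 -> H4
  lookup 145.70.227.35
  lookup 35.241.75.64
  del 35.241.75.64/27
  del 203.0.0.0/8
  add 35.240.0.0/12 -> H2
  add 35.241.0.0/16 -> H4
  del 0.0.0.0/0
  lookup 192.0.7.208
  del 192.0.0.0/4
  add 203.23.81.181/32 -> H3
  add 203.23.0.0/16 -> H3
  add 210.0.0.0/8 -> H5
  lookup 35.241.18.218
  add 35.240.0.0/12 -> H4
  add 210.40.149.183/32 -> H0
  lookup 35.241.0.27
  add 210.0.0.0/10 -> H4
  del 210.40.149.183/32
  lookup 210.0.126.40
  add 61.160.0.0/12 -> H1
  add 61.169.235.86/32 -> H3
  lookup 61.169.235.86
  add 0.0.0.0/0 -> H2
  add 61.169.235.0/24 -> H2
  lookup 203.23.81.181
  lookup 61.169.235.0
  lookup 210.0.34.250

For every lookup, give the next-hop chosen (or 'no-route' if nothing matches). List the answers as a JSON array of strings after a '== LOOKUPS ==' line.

Trace:
  + 203.23.81.181/32 (H1) depth=32
  del 203.23.81.181/32 (clear depth 32)
  + 210.0.0.0/8 (H3) depth=8
  lookup 210.0.0.31: bits 11010010 walk d0:-→d1:-→d2:-→d3:-→d4:-→d5:-→d6:-→d7:-→d8:H3 -> H3
  + 203.23.0.0/16 (H5) depth=16
  del 203.23.0.0/16 (clear depth 16)
  lookup 210.14.12.174: bits 11010010 walk d0:-→d1:-→d2:-→d3:-→d4:-→d5:-→d6:-→d7:-→d8:H3 -> H3
  del 210.0.0.0/8 (clear depth 8)
  + 192.0.0.0/4 (H0) depth=4
  + 0.0.0.0/0 (H1) depth=0
  + 61.169.224.0/20 (H3) depth=20
  + 203.0.0.0/8 (H2) depth=8
  + 35.241.75.64/27 (H4) depth=27
  lookup 145.70.227.35: bits 1 walk d0:H1→d1:- -> H1
  lookup 35.241.75.64: bits 001000111111000101001011010 walk d0:H1→d1:-→d2:-→d3:-→d4:-→d5:-→d6:-→d7:-→d8:-→d9:-→d10:-→d11:-→d12:-→d13:-→d14:-→d15:-→d16:-→d17:-→d18:-→d19:-→d20:-→d21:-→d22:-→d23:-→d24:-→d25:-→d26:-→d27:H4 -> H4
  del 35.241.75.64/27 (clear depth 27)
  del 203.0.0.0/8 (clear depth 8)
  + 35.240.0.0/12 (H2) depth=12
  + 35.241.0.0/16 (H4) depth=16
  del 0.0.0.0/0 (clear depth 0)
  lookup 192.0.7.208: bits 1100 walk d0:-→d1:-→d2:-→d3:-→d4:H0 -> H0
  del 192.0.0.0/4 (clear depth 4)
  + 203.23.81.181/32 (H3) depth=32
  + 203.23.0.0/16 (H3) depth=16
  + 210.0.0.0/8 (H5) depth=8
  lookup 35.241.18.218: bits 00100011111100010 walk d0:-→d1:-→d2:-→d3:-→d4:-→d5:-→d6:-→d7:-→d8:-→d9:-→d10:-→d11:-→d12:H2→d13:-→d14:-→d15:-→d16:H4→d17:- -> H4
  + 35.240.0.0/12 (H4) depth=12
  + 210.40.149.183/32 (H0) depth=32
  lookup 35.241.0.27: bits 00100011111100010 walk d0:-→d1:-→d2:-→d3:-→d4:-→d5:-→d6:-→d7:-→d8:-→d9:-→d10:-→d11:-→d12:H4→d13:-→d14:-→d15:-→d16:H4→d17:- -> H4
  + 210.0.0.0/10 (H4) depth=10
  del 210.40.149.183/32 (clear depth 32)
  lookup 210.0.126.40: bits 1101001000 walk d0:-→d1:-→d2:-→d3:-→d4:-→d5:-→d6:-→d7:-→d8:H5→d9:-→d10:H4 -> H4
  + 61.160.0.0/12 (H1) depth=12
  + 61.169.235.86/32 (H3) depth=32
  lookup 61.169.235.86: bits 00111101101010011110101101010110 walk d0:-→d1:-→d2:-→d3:-→d4:-→d5:-→d6:-→d7:-→d8:-→d9:-→d10:-→d11:-→d12:H1→d13:-→d14:-→d15:-→d16:-→d17:-→d18:-→d19:-→d20:H3→d21:-→d22:-→d23:-→d24:-→d25:-→d26:-→d27:-→d28:-→d29:-→d30:-→d31:-→d32:H3 -> H3
  + 0.0.0.0/0 (H2) depth=0
  + 61.169.235.0/24 (H2) depth=24
  lookup 203.23.81.181: bits 11001011000101110101000110110101 walk d0:H2→d1:-→d2:-→d3:-→d4:-→d5:-→d6:-→d7:-→d8:-→d9:-→d10:-→d11:-→d12:-→d13:-→d14:-→d15:-→d16:H3→d17:-→d18:-→d19:-→d20:-→d21:-→d22:-→d23:-→d24:-→d25:-→d26:-→d27:-→d28:-→d29:-→d30:-→d31:-→d32:H3 -> H3
  lookup 61.169.235.0: bits 0011110110101001111010110 walk d0:H2→d1:-→d2:-→d3:-→d4:-→d5:-→d6:-→d7:-→d8:-→d9:-→d10:-→d11:-→d12:H1→d13:-→d14:-→d15:-→d16:-→d17:-→d18:-→d19:-→d20:H3→d21:-→d22:-→d23:-→d24:H2→d25:- -> H2
  lookup 210.0.34.250: bits 1101001000 walk d0:H2→d1:-→d2:-→d3:-→d4:-→d5:-→d6:-→d7:-→d8:H5→d9:-→d10:H4 -> H4

== LOOKUPS ==
["H3","H3","H1","H4","H0","H4","H4","H4","H3","H3","H2","H4"]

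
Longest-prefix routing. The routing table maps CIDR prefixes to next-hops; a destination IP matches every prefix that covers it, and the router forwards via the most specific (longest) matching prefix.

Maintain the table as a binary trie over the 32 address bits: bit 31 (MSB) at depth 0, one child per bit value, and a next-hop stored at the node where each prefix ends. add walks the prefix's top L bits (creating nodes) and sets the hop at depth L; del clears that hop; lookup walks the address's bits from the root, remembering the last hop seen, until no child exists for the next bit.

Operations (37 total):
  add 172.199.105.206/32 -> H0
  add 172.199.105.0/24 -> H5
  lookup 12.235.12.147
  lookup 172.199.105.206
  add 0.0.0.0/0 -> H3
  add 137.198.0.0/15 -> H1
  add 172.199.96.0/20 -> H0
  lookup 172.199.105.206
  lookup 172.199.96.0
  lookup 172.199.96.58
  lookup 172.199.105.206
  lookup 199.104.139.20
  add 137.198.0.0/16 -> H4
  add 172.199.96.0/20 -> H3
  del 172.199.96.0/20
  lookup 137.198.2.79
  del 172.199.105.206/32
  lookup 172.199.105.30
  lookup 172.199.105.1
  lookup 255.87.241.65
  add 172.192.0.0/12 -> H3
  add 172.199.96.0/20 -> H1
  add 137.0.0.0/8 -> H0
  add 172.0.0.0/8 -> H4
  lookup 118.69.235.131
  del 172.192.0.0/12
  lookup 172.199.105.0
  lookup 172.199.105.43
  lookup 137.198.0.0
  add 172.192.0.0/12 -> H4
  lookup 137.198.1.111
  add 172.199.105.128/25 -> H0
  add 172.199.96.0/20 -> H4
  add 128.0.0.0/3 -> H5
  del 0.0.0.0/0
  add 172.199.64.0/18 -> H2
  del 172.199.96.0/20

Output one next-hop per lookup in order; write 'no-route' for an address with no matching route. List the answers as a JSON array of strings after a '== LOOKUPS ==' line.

Trace:
  + 172.199.105.206/32 (H0) depth=32
  + 172.199.105.0/24 (H5) depth=24
  ? 12.235.12.147  path d0:-  best=no-route
  ? 172.199.105.206  path d0:-→d1:-→d2:-→d3:-→d4:-→d5:-→d6:-→d7:-→d8:-→d9:-→d10:-→d11:-→d12:-→d13:-→d14:-→d15:-→d16:-→d17:-→d18:-→d19:-→d20:-→d21:-→d22:-→d23:-→d24:H5→d25:-→d26:-→d27:-→d28:-→d29:-→d30:-→d31:-→d32:H0  best=H0
  + 0.0.0.0/0 (H3) depth=0
  + 137.198.0.0/15 (H1) depth=15
  + 172.199.96.0/20 (H0) depth=20
  ? 172.199.105.206  path d0:H3→d1:-→d2:-→d3:-→d4:-→d5:-→d6:-→d7:-→d8:-→d9:-→d10:-→d11:-→d12:-→d13:-→d14:-→d15:-→d16:-→d17:-→d18:-→d19:-→d20:H0→d21:-→d22:-→d23:-→d24:H5→d25:-→d26:-→d27:-→d28:-→d29:-→d30:-→d31:-→d32:H0  best=H0
  ? 172.199.96.0  path d0:H3→d1:-→d2:-→d3:-→d4:-→d5:-→d6:-→d7:-→d8:-→d9:-→d10:-→d11:-→d12:-→d13:-→d14:-→d15:-→d16:-→d17:-→d18:-→d19:-→d20:H0  best=H0
  ? 172.199.96.58  path d0:H3→d1:-→d2:-→d3:-→d4:-→d5:-→d6:-→d7:-→d8:-→d9:-→d10:-→d11:-→d12:-→d13:-→d14:-→d15:-→d16:-→d17:-→d18:-→d19:-→d20:H0  best=H0
  ? 172.199.105.206  path d0:H3→d1:-→d2:-→d3:-→d4:-→d5:-→d6:-→d7:-→d8:-→d9:-→d10:-→d11:-→d12:-→d13:-→d14:-→d15:-→d16:-→d17:-→d18:-→d19:-→d20:H0→d21:-→d22:-→d23:-→d24:H5→d25:-→d26:-→d27:-→d28:-→d29:-→d30:-→d31:-→d32:H0  best=H0
  ? 199.104.139.20  path d0:H3→d1:-  best=H3
  + 137.198.0.0/16 (H4) depth=16
  + 172.199.96.0/20 (H3) depth=20
  del 172.199.96.0/20 (clear depth 20)
  ? 137.198.2.79  path d0:H3→d1:-→d2:-→d3:-→d4:-→d5:-→d6:-→d7:-→d8:-→d9:-→d10:-→d11:-→d12:-→d13:-→d14:-→d15:H1→d16:H4  best=H4
  del 172.199.105.206/32 (clear depth 32)
  ? 172.199.105.30  path d0:H3→d1:-→d2:-→d3:-→d4:-→d5:-→d6:-→d7:-→d8:-→d9:-→d10:-→d11:-→d12:-→d13:-→d14:-→d15:-→d16:-→d17:-→d18:-→d19:-→d20:-→d21:-→d22:-→d23:-→d24:H5  best=H5
  ? 172.199.105.1  path d0:H3→d1:-→d2:-→d3:-→d4:-→d5:-→d6:-→d7:-→d8:-→d9:-→d10:-→d11:-→d12:-→d13:-→d14:-→d15:-→d16:-→d17:-→d18:-→d19:-→d20:-→d21:-→d22:-→d23:-→d24:H5  best=H5
  ? 255.87.241.65  path d0:H3→d1:-  best=H3
  + 172.192.0.0/12 (H3) depth=12
  + 172.199.96.0/20 (H1) depth=20
  + 137.0.0.0/8 (H0) depth=8
  + 172.0.0.0/8 (H4) depth=8
  ? 118.69.235.131  path d0:H3  best=H3
  del 172.192.0.0/12 (clear depth 12)
  ? 172.199.105.0  path d0:H3→d1:-→d2:-→d3:-→d4:-→d5:-→d6:-→d7:-→d8:H4→d9:-→d10:-→d11:-→d12:-→d13:-→d14:-→d15:-→d16:-→d17:-→d18:-→d19:-→d20:H1→d21:-→d22:-→d23:-→d24:H5  best=H5
  ? 172.199.105.43  path d0:H3→d1:-→d2:-→d3:-→d4:-→d5:-→d6:-→d7:-→d8:H4→d9:-→d10:-→d11:-→d12:-→d13:-→d14:-→d15:-→d16:-→d17:-→d18:-→d19:-→d20:H1→d21:-→d22:-→d23:-→d24:H5  best=H5
  ? 137.198.0.0  path d0:H3→d1:-→d2:-→d3:-→d4:-→d5:-→d6:-→d7:-→d8:H0→d9:-→d10:-→d11:-→d12:-→d13:-→d14:-→d15:H1→d16:H4  best=H4
  + 172.192.0.0/12 (H4) depth=12
  ? 137.198.1.111  path d0:H3→d1:-→d2:-→d3:-→d4:-→d5:-→d6:-→d7:-→d8:H0→d9:-→d10:-→d11:-→d12:-→d13:-→d14:-→d15:H1→d16:H4  best=H4
  + 172.199.105.128/25 (H0) depth=25
  + 172.199.96.0/20 (H4) depth=20
  + 128.0.0.0/3 (H5) depth=3
  del 0.0.0.0/0 (clear depth 0)
  + 172.199.64.0/18 (H2) depth=18
  del 172.199.96.0/20 (clear depth 20)

== LOOKUPS ==
["no-route","H0","H0","H0","H0","H0","H3","H4","H5","H5","H3","H3","H5","H5","H4","H4"]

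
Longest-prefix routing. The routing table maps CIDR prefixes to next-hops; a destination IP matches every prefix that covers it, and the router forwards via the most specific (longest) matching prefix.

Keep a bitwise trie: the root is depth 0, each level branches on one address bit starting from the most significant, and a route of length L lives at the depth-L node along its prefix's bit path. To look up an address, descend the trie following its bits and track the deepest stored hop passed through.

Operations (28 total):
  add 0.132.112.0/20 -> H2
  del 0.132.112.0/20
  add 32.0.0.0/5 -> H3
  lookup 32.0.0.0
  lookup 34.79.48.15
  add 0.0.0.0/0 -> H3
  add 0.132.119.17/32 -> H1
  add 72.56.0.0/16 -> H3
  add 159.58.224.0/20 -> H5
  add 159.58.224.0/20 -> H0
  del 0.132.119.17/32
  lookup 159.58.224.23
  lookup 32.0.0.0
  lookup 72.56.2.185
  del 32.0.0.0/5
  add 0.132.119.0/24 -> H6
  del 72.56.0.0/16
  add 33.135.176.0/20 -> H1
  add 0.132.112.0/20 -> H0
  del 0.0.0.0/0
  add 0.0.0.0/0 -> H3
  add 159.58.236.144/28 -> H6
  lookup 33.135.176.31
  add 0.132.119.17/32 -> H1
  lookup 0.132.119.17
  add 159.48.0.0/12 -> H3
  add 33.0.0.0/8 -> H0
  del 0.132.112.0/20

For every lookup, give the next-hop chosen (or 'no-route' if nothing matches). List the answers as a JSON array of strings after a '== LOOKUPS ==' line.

Process each operation:
  add 0.132.112.0/20 -> H2 at depth 20
  del 0.132.112.0/20 (clear depth 20)
  add 32.0.0.0/5 -> H3 at depth 5
  ? 32.0.0.0  path d0:-→d1:-→d2:-→d3:-→d4:-→d5:H3  best=H3
  ? 34.79.48.15  path d0:-→d1:-→d2:-→d3:-→d4:-→d5:H3  best=H3
  add 0.0.0.0/0 -> H3 at depth 0
  add 0.132.119.17/32 -> H1 at depth 32
  add 72.56.0.0/16 -> H3 at depth 16
  add 159.58.224.0/20 -> H5 at depth 20
  add 159.58.224.0/20 -> H0 at depth 20
  del 0.132.119.17/32 (clear depth 32)
  ? 159.58.224.23  path d0:H3→d1:-→d2:-→d3:-→d4:-→d5:-→d6:-→d7:-→d8:-→d9:-→d10:-→d11:-→d12:-→d13:-→d14:-→d15:-→d16:-→d17:-→d18:-→d19:-→d20:H0  best=H0
  ? 32.0.0.0  path d0:H3→d1:-→d2:-→d3:-→d4:-→d5:H3  best=H3
  ? 72.56.2.185  path d0:H3→d1:-→d2:-→d3:-→d4:-→d5:-→d6:-→d7:-→d8:-→d9:-→d10:-→d11:-→d12:-→d13:-→d14:-→d15:-→d16:H3  best=H3
  del 32.0.0.0/5 (clear depth 5)
  add 0.132.119.0/24 -> H6 at depth 24
  del 72.56.0.0/16 (clear depth 16)
  add 33.135.176.0/20 -> H1 at depth 20
  add 0.132.112.0/20 -> H0 at depth 20
  del 0.0.0.0/0 (clear depth 0)
  add 0.0.0.0/0 -> H3 at depth 0
  add 159.58.236.144/28 -> H6 at depth 28
  ? 33.135.176.31  path d0:H3→d1:-→d2:-→d3:-→d4:-→d5:-→d6:-→d7:-→d8:-→d9:-→d10:-→d11:-→d12:-→d13:-→d14:-→d15:-→d16:-→d17:-→d18:-→d19:-→d20:H1  best=H1
  add 0.132.119.17/32 -> H1 at depth 32
  ? 0.132.119.17  path d0:H3→d1:-→d2:-→d3:-→d4:-→d5:-→d6:-→d7:-→d8:-→d9:-→d10:-→d11:-→d12:-→d13:-→d14:-→d15:-→d16:-→d17:-→d18:-→d19:-→d20:H0→d21:-→d22:-→d23:-→d24:H6→d25:-→d26:-→d27:-→d28:-→d29:-→d30:-→d31:-→d32:H1  best=H1
  add 159.48.0.0/12 -> H3 at depth 12
  add 33.0.0.0/8 -> H0 at depth 8
  del 0.132.112.0/20 (clear depth 20)

== LOOKUPS ==
["H3","H3","H0","H3","H3","H1","H1"]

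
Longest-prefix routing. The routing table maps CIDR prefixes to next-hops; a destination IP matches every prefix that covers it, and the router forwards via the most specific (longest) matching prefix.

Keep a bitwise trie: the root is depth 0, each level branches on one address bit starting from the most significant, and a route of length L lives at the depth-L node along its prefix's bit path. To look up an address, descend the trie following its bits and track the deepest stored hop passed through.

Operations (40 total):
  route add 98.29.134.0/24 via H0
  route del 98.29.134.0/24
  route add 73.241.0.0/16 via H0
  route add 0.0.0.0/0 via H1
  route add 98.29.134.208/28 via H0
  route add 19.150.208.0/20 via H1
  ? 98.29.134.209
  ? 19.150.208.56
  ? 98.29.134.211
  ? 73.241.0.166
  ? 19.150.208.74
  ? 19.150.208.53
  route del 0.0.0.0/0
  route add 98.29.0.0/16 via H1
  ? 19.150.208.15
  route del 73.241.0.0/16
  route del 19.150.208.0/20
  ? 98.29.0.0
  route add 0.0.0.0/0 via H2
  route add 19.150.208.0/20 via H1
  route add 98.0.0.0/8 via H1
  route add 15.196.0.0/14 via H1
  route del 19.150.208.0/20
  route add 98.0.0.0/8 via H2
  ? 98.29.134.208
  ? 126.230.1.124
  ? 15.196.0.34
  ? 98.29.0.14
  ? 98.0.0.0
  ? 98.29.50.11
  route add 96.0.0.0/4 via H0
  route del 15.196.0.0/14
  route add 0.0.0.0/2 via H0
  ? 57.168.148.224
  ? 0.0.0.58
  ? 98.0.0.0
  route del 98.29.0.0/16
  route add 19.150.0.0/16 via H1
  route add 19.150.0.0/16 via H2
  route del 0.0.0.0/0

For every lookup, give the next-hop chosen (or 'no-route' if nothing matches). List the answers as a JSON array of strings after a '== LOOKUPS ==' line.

Apply in order:
  add 98.29.134.0/24 -> H0 at depth 24
  - 98.29.134.0/24 clear@24
  add 73.241.0.0/16 -> H0 at depth 16
  add 0.0.0.0/0 -> H1 at depth 0
  add 98.29.134.208/28 -> H0 at depth 28
  add 19.150.208.0/20 -> H1 at depth 20
  lookup 98.29.134.209: bits 0110001000011101100001101101 walk d0:H1→d1:-→d2:-→d3:-→d4:-→d5:-→d6:-→d7:-→d8:-→d9:-→d10:-→d11:-→d12:-→d13:-→d14:-→d15:-→d16:-→d17:-→d18:-→d19:-→d20:-→d21:-→d22:-→d23:-→d24:-→d25:-→d26:-→d27:-→d28:H0 -> H0
  lookup 19.150.208.56: bits 00010011100101101101 walk d0:H1→d1:-→d2:-→d3:-→d4:-→d5:-→d6:-→d7:-→d8:-→d9:-→d10:-→d11:-→d12:-→d13:-→d14:-→d15:-→d16:-→d17:-→d18:-→d19:-→d20:H1 -> H1
  lookup 98.29.134.211: bits 0110001000011101100001101101 walk d0:H1→d1:-→d2:-→d3:-→d4:-→d5:-→d6:-→d7:-→d8:-→d9:-→d10:-→d11:-→d12:-→d13:-→d14:-→d15:-→d16:-→d17:-→d18:-→d19:-→d20:-→d21:-→d22:-→d23:-→d24:-→d25:-→d26:-→d27:-→d28:H0 -> H0
  lookup 73.241.0.166: bits 0100100111110001 walk d0:H1→d1:-→d2:-→d3:-→d4:-→d5:-→d6:-→d7:-→d8:-→d9:-→d10:-→d11:-→d12:-→d13:-→d14:-→d15:-→d16:H0 -> H0
  lookup 19.150.208.74: bits 00010011100101101101 walk d0:H1→d1:-→d2:-→d3:-→d4:-→d5:-→d6:-→d7:-→d8:-→d9:-→d10:-→d11:-→d12:-→d13:-→d14:-→d15:-→d16:-→d17:-→d18:-→d19:-→d20:H1 -> H1
  lookup 19.150.208.53: bits 00010011100101101101 walk d0:H1→d1:-→d2:-→d3:-→d4:-→d5:-→d6:-→d7:-→d8:-→d9:-→d10:-→d11:-→d12:-→d13:-→d14:-→d15:-→d16:-→d17:-→d18:-→d19:-→d20:H1 -> H1
  - 0.0.0.0/0 clear@0
  add 98.29.0.0/16 -> H1 at depth 16
  lookup 19.150.208.15: bits 00010011100101101101 walk d0:-→d1:-→d2:-→d3:-→d4:-→d5:-→d6:-→d7:-→d8:-→d9:-→d10:-→d11:-→d12:-→d13:-→d14:-→d15:-→d16:-→d17:-→d18:-→d19:-→d20:H1 -> H1
  - 73.241.0.0/16 clear@16
  - 19.150.208.0/20 clear@20
  lookup 98.29.0.0: bits 0110001000011101 walk d0:-→d1:-→d2:-→d3:-→d4:-→d5:-→d6:-→d7:-→d8:-→d9:-→d10:-→d11:-→d12:-→d13:-→d14:-→d15:-→d16:H1 -> H1
  add 0.0.0.0/0 -> H2 at depth 0
  add 19.150.208.0/20 -> H1 at depth 20
  add 98.0.0.0/8 -> H1 at depth 8
  add 15.196.0.0/14 -> H1 at depth 14
  - 19.150.208.0/20 clear@20
  add 98.0.0.0/8 -> H2 at depth 8
  lookup 98.29.134.208: bits 0110001000011101100001101101 walk d0:H2→d1:-→d2:-→d3:-→d4:-→d5:-→d6:-→d7:-→d8:H2→d9:-→d10:-→d11:-→d12:-→d13:-→d14:-→d15:-→d16:H1→d17:-→d18:-→d19:-→d20:-→d21:-→d22:-→d23:-→d24:-→d25:-→d26:-→d27:-→d28:H0 -> H0
  lookup 126.230.1.124: bits 011 walk d0:H2→d1:-→d2:-→d3:- -> H2
  lookup 15.196.0.34: bits 00001111110001 walk d0:H2→d1:-→d2:-→d3:-→d4:-→d5:-→d6:-→d7:-→d8:-→d9:-→d10:-→d11:-→d12:-→d13:-→d14:H1 -> H1
  lookup 98.29.0.14: bits 0110001000011101 walk d0:H2→d1:-→d2:-→d3:-→d4:-→d5:-→d6:-→d7:-→d8:H2→d9:-→d10:-→d11:-→d12:-→d13:-→d14:-→d15:-→d16:H1 -> H1
  lookup 98.0.0.0: bits 01100010000 walk d0:H2→d1:-→d2:-→d3:-→d4:-→d5:-→d6:-→d7:-→d8:H2→d9:-→d10:-→d11:- -> H2
  lookup 98.29.50.11: bits 0110001000011101 walk d0:H2→d1:-→d2:-→d3:-→d4:-→d5:-→d6:-→d7:-→d8:H2→d9:-→d10:-→d11:-→d12:-→d13:-→d14:-→d15:-→d16:H1 -> H1
  add 96.0.0.0/4 -> H0 at depth 4
  - 15.196.0.0/14 clear@14
  add 0.0.0.0/2 -> H0 at depth 2
  lookup 57.168.148.224: bits 00 walk d0:H2→d1:-→d2:H0 -> H0
  lookup 0.0.0.58: bits 0000 walk d0:H2→d1:-→d2:H0→d3:-→d4:- -> H0
  lookup 98.0.0.0: bits 01100010000 walk d0:H2→d1:-→d2:-→d3:-→d4:H0→d5:-→d6:-→d7:-→d8:H2→d9:-→d10:-→d11:- -> H2
  - 98.29.0.0/16 clear@16
  add 19.150.0.0/16 -> H1 at depth 16
  add 19.150.0.0/16 -> H2 at depth 16
  - 0.0.0.0/0 clear@0

== LOOKUPS ==
["H0","H1","H0","H0","H1","H1","H1","H1","H0","H2","H1","H1","H2","H1","H0","H0","H2"]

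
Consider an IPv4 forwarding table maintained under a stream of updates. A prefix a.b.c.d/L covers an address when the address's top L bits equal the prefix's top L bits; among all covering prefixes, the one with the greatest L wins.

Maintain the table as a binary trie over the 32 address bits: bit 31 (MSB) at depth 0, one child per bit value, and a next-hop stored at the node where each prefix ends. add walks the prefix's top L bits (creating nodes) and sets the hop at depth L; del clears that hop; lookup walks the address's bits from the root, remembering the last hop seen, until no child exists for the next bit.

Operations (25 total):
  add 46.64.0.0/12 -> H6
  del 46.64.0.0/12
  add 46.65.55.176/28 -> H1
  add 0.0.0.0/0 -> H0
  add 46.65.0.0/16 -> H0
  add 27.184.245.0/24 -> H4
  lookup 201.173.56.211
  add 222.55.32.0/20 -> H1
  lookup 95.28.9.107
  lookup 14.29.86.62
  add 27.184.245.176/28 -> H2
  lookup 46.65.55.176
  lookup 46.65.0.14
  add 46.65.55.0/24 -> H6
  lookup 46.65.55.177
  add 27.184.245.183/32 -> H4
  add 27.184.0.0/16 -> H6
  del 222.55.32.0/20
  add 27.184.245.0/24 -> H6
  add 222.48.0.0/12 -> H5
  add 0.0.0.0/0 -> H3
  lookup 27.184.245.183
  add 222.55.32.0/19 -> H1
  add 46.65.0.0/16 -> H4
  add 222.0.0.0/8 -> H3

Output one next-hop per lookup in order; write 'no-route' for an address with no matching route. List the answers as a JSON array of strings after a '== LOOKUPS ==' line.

Apply in order:
  add 46.64.0.0/12 -> H6 at depth 12
  - 46.64.0.0/12 clear@12
  add 46.65.55.176/28 -> H1 at depth 28
  add 0.0.0.0/0 -> H0 at depth 0
  add 46.65.0.0/16 -> H0 at depth 16
  add 27.184.245.0/24 -> H4 at depth 24
  ? 201.173.56.211  path d0:H0  best=H0
  add 222.55.32.0/20 -> H1 at depth 20
  ? 95.28.9.107  path d0:H0→d1:-  best=H0
  ? 14.29.86.62  path d0:H0→d1:-→d2:-→d3:-  best=H0
  add 27.184.245.176/28 -> H2 at depth 28
  ? 46.65.55.176  path d0:H0→d1:-→d2:-→d3:-→d4:-→d5:-→d6:-→d7:-→d8:-→d9:-→d10:-→d11:-→d12:-→d13:-→d14:-→d15:-→d16:H0→d17:-→d18:-→d19:-→d20:-→d21:-→d22:-→d23:-→d24:-→d25:-→d26:-→d27:-→d28:H1  best=H1
  ? 46.65.0.14  path d0:H0→d1:-→d2:-→d3:-→d4:-→d5:-→d6:-→d7:-→d8:-→d9:-→d10:-→d11:-→d12:-→d13:-→d14:-→d15:-→d16:H0→d17:-→d18:-  best=H0
  add 46.65.55.0/24 -> H6 at depth 24
  ? 46.65.55.177  path d0:H0→d1:-→d2:-→d3:-→d4:-→d5:-→d6:-→d7:-→d8:-→d9:-→d10:-→d11:-→d12:-→d13:-→d14:-→d15:-→d16:H0→d17:-→d18:-→d19:-→d20:-→d21:-→d22:-→d23:-→d24:H6→d25:-→d26:-→d27:-→d28:H1  best=H1
  add 27.184.245.183/32 -> H4 at depth 32
  add 27.184.0.0/16 -> H6 at depth 16
  - 222.55.32.0/20 clear@20
  add 27.184.245.0/24 -> H6 at depth 24
  add 222.48.0.0/12 -> H5 at depth 12
  add 0.0.0.0/0 -> H3 at depth 0
  ? 27.184.245.183  path d0:H3→d1:-→d2:-→d3:-→d4:-→d5:-→d6:-→d7:-→d8:-→d9:-→d10:-→d11:-→d12:-→d13:-→d14:-→d15:-→d16:H6→d17:-→d18:-→d19:-→d20:-→d21:-→d22:-→d23:-→d24:H6→d25:-→d26:-→d27:-→d28:H2→d29:-→d30:-→d31:-→d32:H4  best=H4
  add 222.55.32.0/19 -> H1 at depth 19
  add 46.65.0.0/16 -> H4 at depth 16
  add 222.0.0.0/8 -> H3 at depth 8

== LOOKUPS ==
["H0","H0","H0","H1","H0","H1","H4"]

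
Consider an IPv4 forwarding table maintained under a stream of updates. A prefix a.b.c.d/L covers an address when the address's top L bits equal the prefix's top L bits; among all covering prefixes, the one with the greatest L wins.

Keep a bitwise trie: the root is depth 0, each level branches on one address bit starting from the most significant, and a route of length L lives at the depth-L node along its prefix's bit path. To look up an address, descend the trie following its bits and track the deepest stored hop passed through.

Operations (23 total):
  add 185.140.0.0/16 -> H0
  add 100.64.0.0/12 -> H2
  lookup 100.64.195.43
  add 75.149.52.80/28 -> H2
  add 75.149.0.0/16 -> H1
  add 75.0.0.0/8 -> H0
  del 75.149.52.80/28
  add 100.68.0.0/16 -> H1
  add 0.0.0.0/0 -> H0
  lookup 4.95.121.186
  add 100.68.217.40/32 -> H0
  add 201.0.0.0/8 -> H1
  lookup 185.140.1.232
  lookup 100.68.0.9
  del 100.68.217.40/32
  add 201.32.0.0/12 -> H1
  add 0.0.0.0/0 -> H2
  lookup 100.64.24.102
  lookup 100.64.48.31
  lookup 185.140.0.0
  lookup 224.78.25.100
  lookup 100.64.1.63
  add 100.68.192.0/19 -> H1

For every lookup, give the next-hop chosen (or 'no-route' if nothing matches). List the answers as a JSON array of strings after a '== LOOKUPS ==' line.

Apply in order:
  + 185.140.0.0/16 (H0) depth=16
  + 100.64.0.0/12 (H2) depth=12
  lookup 100.64.195.43: bits 011001000100 walk d0:-→d1:-→d2:-→d3:-→d4:-→d5:-→d6:-→d7:-→d8:-→d9:-→d10:-→d11:-→d12:H2 -> H2
  + 75.149.52.80/28 (H2) depth=28
  + 75.149.0.0/16 (H1) depth=16
  + 75.0.0.0/8 (H0) depth=8
  - 75.149.52.80/28 clear@28
  + 100.68.0.0/16 (H1) depth=16
  + 0.0.0.0/0 (H0) depth=0
  lookup 4.95.121.186: bits 0 walk d0:H0→d1:- -> H0
  + 100.68.217.40/32 (H0) depth=32
  + 201.0.0.0/8 (H1) depth=8
  lookup 185.140.1.232: bits 1011100110001100 walk d0:H0→d1:-→d2:-→d3:-→d4:-→d5:-→d6:-→d7:-→d8:-→d9:-→d10:-→d11:-→d12:-→d13:-→d14:-→d15:-→d16:H0 -> H0
  lookup 100.68.0.9: bits 0110010001000100 walk d0:H0→d1:-→d2:-→d3:-→d4:-→d5:-→d6:-→d7:-→d8:-→d9:-→d10:-→d11:-→d12:H2→d13:-→d14:-→d15:-→d16:H1 -> H1
  - 100.68.217.40/32 clear@32
  + 201.32.0.0/12 (H1) depth=12
  + 0.0.0.0/0 (H2) depth=0
  lookup 100.64.24.102: bits 0110010001000 walk d0:H2→d1:-→d2:-→d3:-→d4:-→d5:-→d6:-→d7:-→d8:-→d9:-→d10:-→d11:-→d12:H2→d13:- -> H2
  lookup 100.64.48.31: bits 0110010001000 walk d0:H2→d1:-→d2:-→d3:-→d4:-→d5:-→d6:-→d7:-→d8:-→d9:-→d10:-→d11:-→d12:H2→d13:- -> H2
  lookup 185.140.0.0: bits 1011100110001100 walk d0:H2→d1:-→d2:-→d3:-→d4:-→d5:-→d6:-→d7:-→d8:-→d9:-→d10:-→d11:-→d12:-→d13:-→d14:-→d15:-→d16:H0 -> H0
  lookup 224.78.25.100: bits 11 walk d0:H2→d1:-→d2:- -> H2
  lookup 100.64.1.63: bits 0110010001000 walk d0:H2→d1:-→d2:-→d3:-→d4:-→d5:-→d6:-→d7:-→d8:-→d9:-→d10:-→d11:-→d12:H2→d13:- -> H2
  + 100.68.192.0/19 (H1) depth=19

== LOOKUPS ==
["H2","H0","H0","H1","H2","H2","H0","H2","H2"]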